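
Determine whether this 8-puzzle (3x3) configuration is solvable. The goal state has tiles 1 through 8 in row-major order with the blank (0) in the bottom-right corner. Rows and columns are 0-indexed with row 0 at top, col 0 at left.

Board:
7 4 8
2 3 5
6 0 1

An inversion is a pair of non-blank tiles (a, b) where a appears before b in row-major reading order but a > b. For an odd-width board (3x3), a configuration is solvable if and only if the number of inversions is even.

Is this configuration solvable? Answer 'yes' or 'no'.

Inversions (pairs i<j in row-major order where tile[i] > tile[j] > 0): 18
18 is even, so the puzzle is solvable.

Answer: yes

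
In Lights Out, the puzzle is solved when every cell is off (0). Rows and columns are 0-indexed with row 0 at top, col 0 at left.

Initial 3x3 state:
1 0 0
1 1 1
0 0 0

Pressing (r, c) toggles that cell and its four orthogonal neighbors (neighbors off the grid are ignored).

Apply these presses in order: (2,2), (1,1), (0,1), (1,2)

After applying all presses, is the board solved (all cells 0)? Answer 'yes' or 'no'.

After press 1 at (2,2):
1 0 0
1 1 0
0 1 1

After press 2 at (1,1):
1 1 0
0 0 1
0 0 1

After press 3 at (0,1):
0 0 1
0 1 1
0 0 1

After press 4 at (1,2):
0 0 0
0 0 0
0 0 0

Lights still on: 0

Answer: yes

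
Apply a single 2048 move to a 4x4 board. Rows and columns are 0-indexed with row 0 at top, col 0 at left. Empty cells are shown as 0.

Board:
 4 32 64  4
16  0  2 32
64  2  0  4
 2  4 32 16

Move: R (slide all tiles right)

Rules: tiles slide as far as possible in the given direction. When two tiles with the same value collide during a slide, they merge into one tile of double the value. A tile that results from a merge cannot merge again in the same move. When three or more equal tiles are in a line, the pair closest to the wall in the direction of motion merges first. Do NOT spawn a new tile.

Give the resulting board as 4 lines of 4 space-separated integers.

Slide right:
row 0: [4, 32, 64, 4] -> [4, 32, 64, 4]
row 1: [16, 0, 2, 32] -> [0, 16, 2, 32]
row 2: [64, 2, 0, 4] -> [0, 64, 2, 4]
row 3: [2, 4, 32, 16] -> [2, 4, 32, 16]

Answer:  4 32 64  4
 0 16  2 32
 0 64  2  4
 2  4 32 16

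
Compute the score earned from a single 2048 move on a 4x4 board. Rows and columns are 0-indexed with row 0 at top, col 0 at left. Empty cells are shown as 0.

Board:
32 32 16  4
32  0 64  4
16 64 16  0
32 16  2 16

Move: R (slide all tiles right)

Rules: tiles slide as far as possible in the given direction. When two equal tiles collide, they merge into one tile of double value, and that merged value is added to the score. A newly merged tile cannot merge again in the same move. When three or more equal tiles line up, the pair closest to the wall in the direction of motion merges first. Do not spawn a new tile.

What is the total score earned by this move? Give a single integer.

Slide right:
row 0: [32, 32, 16, 4] -> [0, 64, 16, 4]  score +64 (running 64)
row 1: [32, 0, 64, 4] -> [0, 32, 64, 4]  score +0 (running 64)
row 2: [16, 64, 16, 0] -> [0, 16, 64, 16]  score +0 (running 64)
row 3: [32, 16, 2, 16] -> [32, 16, 2, 16]  score +0 (running 64)
Board after move:
 0 64 16  4
 0 32 64  4
 0 16 64 16
32 16  2 16

Answer: 64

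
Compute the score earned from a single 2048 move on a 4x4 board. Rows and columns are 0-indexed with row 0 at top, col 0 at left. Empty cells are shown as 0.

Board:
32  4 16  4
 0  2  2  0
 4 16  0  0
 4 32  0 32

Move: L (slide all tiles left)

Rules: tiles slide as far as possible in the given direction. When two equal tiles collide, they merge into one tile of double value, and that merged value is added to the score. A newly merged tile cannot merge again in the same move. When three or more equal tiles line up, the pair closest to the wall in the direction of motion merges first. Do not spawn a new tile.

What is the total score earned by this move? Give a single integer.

Answer: 68

Derivation:
Slide left:
row 0: [32, 4, 16, 4] -> [32, 4, 16, 4]  score +0 (running 0)
row 1: [0, 2, 2, 0] -> [4, 0, 0, 0]  score +4 (running 4)
row 2: [4, 16, 0, 0] -> [4, 16, 0, 0]  score +0 (running 4)
row 3: [4, 32, 0, 32] -> [4, 64, 0, 0]  score +64 (running 68)
Board after move:
32  4 16  4
 4  0  0  0
 4 16  0  0
 4 64  0  0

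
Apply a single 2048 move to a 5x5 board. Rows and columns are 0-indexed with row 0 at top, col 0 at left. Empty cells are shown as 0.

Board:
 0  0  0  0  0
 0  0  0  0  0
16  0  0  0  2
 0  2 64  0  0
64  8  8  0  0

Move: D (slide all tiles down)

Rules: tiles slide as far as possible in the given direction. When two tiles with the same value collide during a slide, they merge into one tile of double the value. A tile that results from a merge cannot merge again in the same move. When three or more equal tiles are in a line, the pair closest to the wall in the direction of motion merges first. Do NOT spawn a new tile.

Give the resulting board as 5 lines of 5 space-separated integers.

Answer:  0  0  0  0  0
 0  0  0  0  0
 0  0  0  0  0
16  2 64  0  0
64  8  8  0  2

Derivation:
Slide down:
col 0: [0, 0, 16, 0, 64] -> [0, 0, 0, 16, 64]
col 1: [0, 0, 0, 2, 8] -> [0, 0, 0, 2, 8]
col 2: [0, 0, 0, 64, 8] -> [0, 0, 0, 64, 8]
col 3: [0, 0, 0, 0, 0] -> [0, 0, 0, 0, 0]
col 4: [0, 0, 2, 0, 0] -> [0, 0, 0, 0, 2]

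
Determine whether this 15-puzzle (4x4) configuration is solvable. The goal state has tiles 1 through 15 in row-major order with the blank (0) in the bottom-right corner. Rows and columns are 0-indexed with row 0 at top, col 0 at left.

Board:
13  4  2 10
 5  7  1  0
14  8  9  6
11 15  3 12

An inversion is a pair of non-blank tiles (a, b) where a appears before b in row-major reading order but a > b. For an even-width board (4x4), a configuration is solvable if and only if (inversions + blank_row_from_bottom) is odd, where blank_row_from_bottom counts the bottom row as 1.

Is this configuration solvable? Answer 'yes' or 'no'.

Answer: yes

Derivation:
Inversions: 42
Blank is in row 1 (0-indexed from top), which is row 3 counting from the bottom (bottom = 1).
42 + 3 = 45, which is odd, so the puzzle is solvable.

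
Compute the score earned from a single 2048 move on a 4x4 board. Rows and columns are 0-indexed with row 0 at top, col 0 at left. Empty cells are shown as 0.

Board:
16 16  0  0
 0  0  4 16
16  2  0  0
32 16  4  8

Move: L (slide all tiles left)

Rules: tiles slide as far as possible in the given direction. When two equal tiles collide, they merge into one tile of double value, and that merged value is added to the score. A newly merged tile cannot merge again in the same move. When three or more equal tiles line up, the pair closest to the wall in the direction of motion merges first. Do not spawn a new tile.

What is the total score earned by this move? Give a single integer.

Slide left:
row 0: [16, 16, 0, 0] -> [32, 0, 0, 0]  score +32 (running 32)
row 1: [0, 0, 4, 16] -> [4, 16, 0, 0]  score +0 (running 32)
row 2: [16, 2, 0, 0] -> [16, 2, 0, 0]  score +0 (running 32)
row 3: [32, 16, 4, 8] -> [32, 16, 4, 8]  score +0 (running 32)
Board after move:
32  0  0  0
 4 16  0  0
16  2  0  0
32 16  4  8

Answer: 32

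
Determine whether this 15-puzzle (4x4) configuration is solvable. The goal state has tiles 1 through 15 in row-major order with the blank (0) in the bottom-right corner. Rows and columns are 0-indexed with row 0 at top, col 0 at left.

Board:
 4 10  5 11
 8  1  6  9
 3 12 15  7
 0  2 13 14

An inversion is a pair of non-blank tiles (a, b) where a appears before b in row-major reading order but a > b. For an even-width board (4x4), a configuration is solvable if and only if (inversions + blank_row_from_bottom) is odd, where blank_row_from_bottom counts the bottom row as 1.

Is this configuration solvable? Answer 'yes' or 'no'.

Inversions: 39
Blank is in row 3 (0-indexed from top), which is row 1 counting from the bottom (bottom = 1).
39 + 1 = 40, which is even, so the puzzle is not solvable.

Answer: no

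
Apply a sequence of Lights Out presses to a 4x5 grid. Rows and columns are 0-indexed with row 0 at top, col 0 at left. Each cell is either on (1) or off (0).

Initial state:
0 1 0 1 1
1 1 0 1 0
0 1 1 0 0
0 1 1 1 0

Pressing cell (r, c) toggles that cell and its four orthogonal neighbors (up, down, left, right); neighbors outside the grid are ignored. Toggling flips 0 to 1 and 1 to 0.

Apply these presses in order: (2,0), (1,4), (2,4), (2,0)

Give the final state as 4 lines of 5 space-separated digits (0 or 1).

Answer: 0 1 0 1 0
1 1 0 0 0
0 1 1 1 0
0 1 1 1 1

Derivation:
After press 1 at (2,0):
0 1 0 1 1
0 1 0 1 0
1 0 1 0 0
1 1 1 1 0

After press 2 at (1,4):
0 1 0 1 0
0 1 0 0 1
1 0 1 0 1
1 1 1 1 0

After press 3 at (2,4):
0 1 0 1 0
0 1 0 0 0
1 0 1 1 0
1 1 1 1 1

After press 4 at (2,0):
0 1 0 1 0
1 1 0 0 0
0 1 1 1 0
0 1 1 1 1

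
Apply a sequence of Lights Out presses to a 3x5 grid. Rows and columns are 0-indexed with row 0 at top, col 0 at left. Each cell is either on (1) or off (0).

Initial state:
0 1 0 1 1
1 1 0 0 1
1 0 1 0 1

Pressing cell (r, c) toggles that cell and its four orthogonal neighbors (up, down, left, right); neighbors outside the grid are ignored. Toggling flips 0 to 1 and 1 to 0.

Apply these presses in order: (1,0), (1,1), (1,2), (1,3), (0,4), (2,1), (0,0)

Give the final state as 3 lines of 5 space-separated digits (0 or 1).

Answer: 0 1 1 1 0
0 1 1 0 1
1 0 1 1 1

Derivation:
After press 1 at (1,0):
1 1 0 1 1
0 0 0 0 1
0 0 1 0 1

After press 2 at (1,1):
1 0 0 1 1
1 1 1 0 1
0 1 1 0 1

After press 3 at (1,2):
1 0 1 1 1
1 0 0 1 1
0 1 0 0 1

After press 4 at (1,3):
1 0 1 0 1
1 0 1 0 0
0 1 0 1 1

After press 5 at (0,4):
1 0 1 1 0
1 0 1 0 1
0 1 0 1 1

After press 6 at (2,1):
1 0 1 1 0
1 1 1 0 1
1 0 1 1 1

After press 7 at (0,0):
0 1 1 1 0
0 1 1 0 1
1 0 1 1 1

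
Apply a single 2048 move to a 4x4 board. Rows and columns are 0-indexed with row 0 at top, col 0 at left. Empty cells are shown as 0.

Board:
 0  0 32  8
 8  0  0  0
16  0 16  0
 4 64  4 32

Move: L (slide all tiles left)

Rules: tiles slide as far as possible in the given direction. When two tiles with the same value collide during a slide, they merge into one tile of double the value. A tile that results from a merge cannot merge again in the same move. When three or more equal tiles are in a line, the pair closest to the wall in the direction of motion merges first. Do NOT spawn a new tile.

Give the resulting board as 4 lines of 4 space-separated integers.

Answer: 32  8  0  0
 8  0  0  0
32  0  0  0
 4 64  4 32

Derivation:
Slide left:
row 0: [0, 0, 32, 8] -> [32, 8, 0, 0]
row 1: [8, 0, 0, 0] -> [8, 0, 0, 0]
row 2: [16, 0, 16, 0] -> [32, 0, 0, 0]
row 3: [4, 64, 4, 32] -> [4, 64, 4, 32]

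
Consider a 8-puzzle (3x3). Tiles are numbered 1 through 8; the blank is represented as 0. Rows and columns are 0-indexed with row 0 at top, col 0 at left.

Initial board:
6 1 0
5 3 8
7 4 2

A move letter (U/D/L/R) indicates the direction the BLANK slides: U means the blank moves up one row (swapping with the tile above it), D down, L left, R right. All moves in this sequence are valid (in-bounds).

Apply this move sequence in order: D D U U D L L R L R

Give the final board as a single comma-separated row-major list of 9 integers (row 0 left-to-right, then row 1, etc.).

After move 1 (D):
6 1 8
5 3 0
7 4 2

After move 2 (D):
6 1 8
5 3 2
7 4 0

After move 3 (U):
6 1 8
5 3 0
7 4 2

After move 4 (U):
6 1 0
5 3 8
7 4 2

After move 5 (D):
6 1 8
5 3 0
7 4 2

After move 6 (L):
6 1 8
5 0 3
7 4 2

After move 7 (L):
6 1 8
0 5 3
7 4 2

After move 8 (R):
6 1 8
5 0 3
7 4 2

After move 9 (L):
6 1 8
0 5 3
7 4 2

After move 10 (R):
6 1 8
5 0 3
7 4 2

Answer: 6, 1, 8, 5, 0, 3, 7, 4, 2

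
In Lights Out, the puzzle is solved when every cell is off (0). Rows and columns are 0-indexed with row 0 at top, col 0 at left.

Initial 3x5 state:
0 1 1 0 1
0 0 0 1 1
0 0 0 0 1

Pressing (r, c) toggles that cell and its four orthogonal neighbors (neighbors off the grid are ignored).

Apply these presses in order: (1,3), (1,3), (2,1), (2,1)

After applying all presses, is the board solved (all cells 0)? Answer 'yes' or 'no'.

After press 1 at (1,3):
0 1 1 1 1
0 0 1 0 0
0 0 0 1 1

After press 2 at (1,3):
0 1 1 0 1
0 0 0 1 1
0 0 0 0 1

After press 3 at (2,1):
0 1 1 0 1
0 1 0 1 1
1 1 1 0 1

After press 4 at (2,1):
0 1 1 0 1
0 0 0 1 1
0 0 0 0 1

Lights still on: 6

Answer: no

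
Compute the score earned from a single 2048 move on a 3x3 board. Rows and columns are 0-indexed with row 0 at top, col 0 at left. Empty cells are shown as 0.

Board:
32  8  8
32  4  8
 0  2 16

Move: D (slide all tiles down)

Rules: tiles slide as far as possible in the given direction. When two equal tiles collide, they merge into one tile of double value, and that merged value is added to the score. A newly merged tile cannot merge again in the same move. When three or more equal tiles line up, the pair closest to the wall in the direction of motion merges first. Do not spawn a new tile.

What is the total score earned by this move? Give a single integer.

Slide down:
col 0: [32, 32, 0] -> [0, 0, 64]  score +64 (running 64)
col 1: [8, 4, 2] -> [8, 4, 2]  score +0 (running 64)
col 2: [8, 8, 16] -> [0, 16, 16]  score +16 (running 80)
Board after move:
 0  8  0
 0  4 16
64  2 16

Answer: 80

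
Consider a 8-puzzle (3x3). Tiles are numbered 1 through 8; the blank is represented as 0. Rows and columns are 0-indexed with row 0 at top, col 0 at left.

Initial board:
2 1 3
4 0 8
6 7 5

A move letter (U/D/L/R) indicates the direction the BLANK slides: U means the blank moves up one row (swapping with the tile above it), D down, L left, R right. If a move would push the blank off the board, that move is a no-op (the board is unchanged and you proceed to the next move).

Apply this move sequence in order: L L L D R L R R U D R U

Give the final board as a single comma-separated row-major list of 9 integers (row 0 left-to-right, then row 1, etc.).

After move 1 (L):
2 1 3
0 4 8
6 7 5

After move 2 (L):
2 1 3
0 4 8
6 7 5

After move 3 (L):
2 1 3
0 4 8
6 7 5

After move 4 (D):
2 1 3
6 4 8
0 7 5

After move 5 (R):
2 1 3
6 4 8
7 0 5

After move 6 (L):
2 1 3
6 4 8
0 7 5

After move 7 (R):
2 1 3
6 4 8
7 0 5

After move 8 (R):
2 1 3
6 4 8
7 5 0

After move 9 (U):
2 1 3
6 4 0
7 5 8

After move 10 (D):
2 1 3
6 4 8
7 5 0

After move 11 (R):
2 1 3
6 4 8
7 5 0

After move 12 (U):
2 1 3
6 4 0
7 5 8

Answer: 2, 1, 3, 6, 4, 0, 7, 5, 8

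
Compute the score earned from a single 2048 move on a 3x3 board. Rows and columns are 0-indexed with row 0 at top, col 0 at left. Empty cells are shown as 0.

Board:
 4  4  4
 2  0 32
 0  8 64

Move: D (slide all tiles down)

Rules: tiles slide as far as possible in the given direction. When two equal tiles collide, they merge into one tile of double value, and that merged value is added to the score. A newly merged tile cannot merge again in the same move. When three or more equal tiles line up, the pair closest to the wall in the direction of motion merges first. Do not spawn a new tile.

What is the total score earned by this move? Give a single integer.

Slide down:
col 0: [4, 2, 0] -> [0, 4, 2]  score +0 (running 0)
col 1: [4, 0, 8] -> [0, 4, 8]  score +0 (running 0)
col 2: [4, 32, 64] -> [4, 32, 64]  score +0 (running 0)
Board after move:
 0  0  4
 4  4 32
 2  8 64

Answer: 0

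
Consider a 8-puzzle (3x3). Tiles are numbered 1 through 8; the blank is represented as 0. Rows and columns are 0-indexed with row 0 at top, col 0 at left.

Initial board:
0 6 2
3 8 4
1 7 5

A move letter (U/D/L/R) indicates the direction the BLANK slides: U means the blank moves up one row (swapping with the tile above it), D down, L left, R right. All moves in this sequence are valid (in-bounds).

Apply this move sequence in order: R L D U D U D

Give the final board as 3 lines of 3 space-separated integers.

Answer: 3 6 2
0 8 4
1 7 5

Derivation:
After move 1 (R):
6 0 2
3 8 4
1 7 5

After move 2 (L):
0 6 2
3 8 4
1 7 5

After move 3 (D):
3 6 2
0 8 4
1 7 5

After move 4 (U):
0 6 2
3 8 4
1 7 5

After move 5 (D):
3 6 2
0 8 4
1 7 5

After move 6 (U):
0 6 2
3 8 4
1 7 5

After move 7 (D):
3 6 2
0 8 4
1 7 5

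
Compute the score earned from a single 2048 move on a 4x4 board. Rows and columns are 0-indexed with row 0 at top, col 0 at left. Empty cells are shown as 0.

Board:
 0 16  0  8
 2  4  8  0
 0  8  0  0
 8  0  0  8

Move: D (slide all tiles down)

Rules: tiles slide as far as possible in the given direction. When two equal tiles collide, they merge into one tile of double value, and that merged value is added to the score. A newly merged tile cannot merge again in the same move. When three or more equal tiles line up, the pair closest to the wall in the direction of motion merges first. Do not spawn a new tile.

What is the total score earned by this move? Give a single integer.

Answer: 16

Derivation:
Slide down:
col 0: [0, 2, 0, 8] -> [0, 0, 2, 8]  score +0 (running 0)
col 1: [16, 4, 8, 0] -> [0, 16, 4, 8]  score +0 (running 0)
col 2: [0, 8, 0, 0] -> [0, 0, 0, 8]  score +0 (running 0)
col 3: [8, 0, 0, 8] -> [0, 0, 0, 16]  score +16 (running 16)
Board after move:
 0  0  0  0
 0 16  0  0
 2  4  0  0
 8  8  8 16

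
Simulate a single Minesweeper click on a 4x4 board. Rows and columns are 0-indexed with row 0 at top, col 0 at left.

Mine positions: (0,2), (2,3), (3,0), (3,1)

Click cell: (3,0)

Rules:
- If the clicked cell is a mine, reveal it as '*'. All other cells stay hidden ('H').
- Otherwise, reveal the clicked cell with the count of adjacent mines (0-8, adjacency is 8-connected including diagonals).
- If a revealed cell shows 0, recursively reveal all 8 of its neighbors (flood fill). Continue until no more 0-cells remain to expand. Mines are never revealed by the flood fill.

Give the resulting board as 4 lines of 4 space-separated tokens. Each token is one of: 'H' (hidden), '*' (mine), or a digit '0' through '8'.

H H H H
H H H H
H H H H
* H H H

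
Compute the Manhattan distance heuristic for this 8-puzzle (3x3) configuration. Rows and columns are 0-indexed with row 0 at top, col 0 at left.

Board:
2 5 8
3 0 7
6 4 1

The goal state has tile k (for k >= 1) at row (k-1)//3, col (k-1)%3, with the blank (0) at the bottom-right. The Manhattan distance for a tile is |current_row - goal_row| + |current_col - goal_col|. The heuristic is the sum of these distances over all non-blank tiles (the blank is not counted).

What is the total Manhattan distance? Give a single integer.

Tile 2: at (0,0), goal (0,1), distance |0-0|+|0-1| = 1
Tile 5: at (0,1), goal (1,1), distance |0-1|+|1-1| = 1
Tile 8: at (0,2), goal (2,1), distance |0-2|+|2-1| = 3
Tile 3: at (1,0), goal (0,2), distance |1-0|+|0-2| = 3
Tile 7: at (1,2), goal (2,0), distance |1-2|+|2-0| = 3
Tile 6: at (2,0), goal (1,2), distance |2-1|+|0-2| = 3
Tile 4: at (2,1), goal (1,0), distance |2-1|+|1-0| = 2
Tile 1: at (2,2), goal (0,0), distance |2-0|+|2-0| = 4
Sum: 1 + 1 + 3 + 3 + 3 + 3 + 2 + 4 = 20

Answer: 20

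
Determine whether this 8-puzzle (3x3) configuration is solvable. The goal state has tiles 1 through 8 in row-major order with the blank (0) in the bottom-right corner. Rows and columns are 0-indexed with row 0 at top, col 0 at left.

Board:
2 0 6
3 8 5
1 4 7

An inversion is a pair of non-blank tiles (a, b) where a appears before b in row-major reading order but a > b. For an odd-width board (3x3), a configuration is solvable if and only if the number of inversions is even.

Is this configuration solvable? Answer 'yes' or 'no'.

Answer: yes

Derivation:
Inversions (pairs i<j in row-major order where tile[i] > tile[j] > 0): 12
12 is even, so the puzzle is solvable.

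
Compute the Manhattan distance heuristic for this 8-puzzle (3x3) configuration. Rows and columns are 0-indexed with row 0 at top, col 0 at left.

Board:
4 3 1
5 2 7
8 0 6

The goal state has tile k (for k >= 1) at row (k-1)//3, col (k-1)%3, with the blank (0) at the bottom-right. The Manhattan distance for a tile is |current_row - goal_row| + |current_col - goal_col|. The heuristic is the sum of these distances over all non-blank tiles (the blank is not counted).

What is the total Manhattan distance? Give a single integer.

Tile 4: at (0,0), goal (1,0), distance |0-1|+|0-0| = 1
Tile 3: at (0,1), goal (0,2), distance |0-0|+|1-2| = 1
Tile 1: at (0,2), goal (0,0), distance |0-0|+|2-0| = 2
Tile 5: at (1,0), goal (1,1), distance |1-1|+|0-1| = 1
Tile 2: at (1,1), goal (0,1), distance |1-0|+|1-1| = 1
Tile 7: at (1,2), goal (2,0), distance |1-2|+|2-0| = 3
Tile 8: at (2,0), goal (2,1), distance |2-2|+|0-1| = 1
Tile 6: at (2,2), goal (1,2), distance |2-1|+|2-2| = 1
Sum: 1 + 1 + 2 + 1 + 1 + 3 + 1 + 1 = 11

Answer: 11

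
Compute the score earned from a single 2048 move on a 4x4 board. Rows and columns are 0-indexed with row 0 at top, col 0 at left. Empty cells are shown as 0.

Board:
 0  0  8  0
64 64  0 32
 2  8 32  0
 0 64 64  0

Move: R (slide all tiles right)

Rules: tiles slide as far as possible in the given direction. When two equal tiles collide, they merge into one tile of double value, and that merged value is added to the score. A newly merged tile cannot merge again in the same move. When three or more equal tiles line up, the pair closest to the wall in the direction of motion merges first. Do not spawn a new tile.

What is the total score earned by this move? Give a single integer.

Slide right:
row 0: [0, 0, 8, 0] -> [0, 0, 0, 8]  score +0 (running 0)
row 1: [64, 64, 0, 32] -> [0, 0, 128, 32]  score +128 (running 128)
row 2: [2, 8, 32, 0] -> [0, 2, 8, 32]  score +0 (running 128)
row 3: [0, 64, 64, 0] -> [0, 0, 0, 128]  score +128 (running 256)
Board after move:
  0   0   0   8
  0   0 128  32
  0   2   8  32
  0   0   0 128

Answer: 256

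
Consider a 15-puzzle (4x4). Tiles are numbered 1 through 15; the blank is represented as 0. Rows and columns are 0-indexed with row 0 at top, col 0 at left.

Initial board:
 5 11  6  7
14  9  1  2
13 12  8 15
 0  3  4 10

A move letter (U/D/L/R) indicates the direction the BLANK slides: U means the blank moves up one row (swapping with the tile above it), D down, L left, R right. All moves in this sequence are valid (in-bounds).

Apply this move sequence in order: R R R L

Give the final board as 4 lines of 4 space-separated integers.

Answer:  5 11  6  7
14  9  1  2
13 12  8 15
 3  4  0 10

Derivation:
After move 1 (R):
 5 11  6  7
14  9  1  2
13 12  8 15
 3  0  4 10

After move 2 (R):
 5 11  6  7
14  9  1  2
13 12  8 15
 3  4  0 10

After move 3 (R):
 5 11  6  7
14  9  1  2
13 12  8 15
 3  4 10  0

After move 4 (L):
 5 11  6  7
14  9  1  2
13 12  8 15
 3  4  0 10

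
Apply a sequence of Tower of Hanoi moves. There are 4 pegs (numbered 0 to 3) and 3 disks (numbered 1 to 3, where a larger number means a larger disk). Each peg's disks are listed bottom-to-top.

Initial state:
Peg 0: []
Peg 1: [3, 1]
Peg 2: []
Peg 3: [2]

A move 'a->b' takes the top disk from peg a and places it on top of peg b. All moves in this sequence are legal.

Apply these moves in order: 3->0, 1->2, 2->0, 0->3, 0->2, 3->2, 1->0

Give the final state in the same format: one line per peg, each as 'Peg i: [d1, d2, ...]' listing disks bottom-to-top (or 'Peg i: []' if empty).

Answer: Peg 0: [3]
Peg 1: []
Peg 2: [2, 1]
Peg 3: []

Derivation:
After move 1 (3->0):
Peg 0: [2]
Peg 1: [3, 1]
Peg 2: []
Peg 3: []

After move 2 (1->2):
Peg 0: [2]
Peg 1: [3]
Peg 2: [1]
Peg 3: []

After move 3 (2->0):
Peg 0: [2, 1]
Peg 1: [3]
Peg 2: []
Peg 3: []

After move 4 (0->3):
Peg 0: [2]
Peg 1: [3]
Peg 2: []
Peg 3: [1]

After move 5 (0->2):
Peg 0: []
Peg 1: [3]
Peg 2: [2]
Peg 3: [1]

After move 6 (3->2):
Peg 0: []
Peg 1: [3]
Peg 2: [2, 1]
Peg 3: []

After move 7 (1->0):
Peg 0: [3]
Peg 1: []
Peg 2: [2, 1]
Peg 3: []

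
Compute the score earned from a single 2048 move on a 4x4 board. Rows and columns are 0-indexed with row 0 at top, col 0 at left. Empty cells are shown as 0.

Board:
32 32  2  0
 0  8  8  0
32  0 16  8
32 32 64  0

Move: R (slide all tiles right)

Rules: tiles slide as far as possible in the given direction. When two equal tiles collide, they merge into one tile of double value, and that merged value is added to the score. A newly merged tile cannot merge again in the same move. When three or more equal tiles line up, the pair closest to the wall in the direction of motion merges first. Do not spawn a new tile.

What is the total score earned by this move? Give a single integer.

Slide right:
row 0: [32, 32, 2, 0] -> [0, 0, 64, 2]  score +64 (running 64)
row 1: [0, 8, 8, 0] -> [0, 0, 0, 16]  score +16 (running 80)
row 2: [32, 0, 16, 8] -> [0, 32, 16, 8]  score +0 (running 80)
row 3: [32, 32, 64, 0] -> [0, 0, 64, 64]  score +64 (running 144)
Board after move:
 0  0 64  2
 0  0  0 16
 0 32 16  8
 0  0 64 64

Answer: 144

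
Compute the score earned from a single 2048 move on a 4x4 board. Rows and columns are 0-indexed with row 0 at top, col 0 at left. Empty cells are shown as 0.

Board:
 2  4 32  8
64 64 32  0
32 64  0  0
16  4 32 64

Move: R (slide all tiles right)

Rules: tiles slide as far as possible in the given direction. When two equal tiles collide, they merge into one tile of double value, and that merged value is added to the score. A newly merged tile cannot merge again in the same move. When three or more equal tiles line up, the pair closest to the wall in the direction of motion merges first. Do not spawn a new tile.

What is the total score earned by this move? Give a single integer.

Slide right:
row 0: [2, 4, 32, 8] -> [2, 4, 32, 8]  score +0 (running 0)
row 1: [64, 64, 32, 0] -> [0, 0, 128, 32]  score +128 (running 128)
row 2: [32, 64, 0, 0] -> [0, 0, 32, 64]  score +0 (running 128)
row 3: [16, 4, 32, 64] -> [16, 4, 32, 64]  score +0 (running 128)
Board after move:
  2   4  32   8
  0   0 128  32
  0   0  32  64
 16   4  32  64

Answer: 128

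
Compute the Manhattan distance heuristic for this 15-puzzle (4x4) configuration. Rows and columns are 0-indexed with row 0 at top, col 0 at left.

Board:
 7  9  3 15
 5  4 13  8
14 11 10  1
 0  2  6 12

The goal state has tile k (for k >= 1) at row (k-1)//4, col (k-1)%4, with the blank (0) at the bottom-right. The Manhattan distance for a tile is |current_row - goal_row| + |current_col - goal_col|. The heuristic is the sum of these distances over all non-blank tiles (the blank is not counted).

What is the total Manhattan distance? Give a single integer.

Answer: 33

Derivation:
Tile 7: (0,0)->(1,2) = 3
Tile 9: (0,1)->(2,0) = 3
Tile 3: (0,2)->(0,2) = 0
Tile 15: (0,3)->(3,2) = 4
Tile 5: (1,0)->(1,0) = 0
Tile 4: (1,1)->(0,3) = 3
Tile 13: (1,2)->(3,0) = 4
Tile 8: (1,3)->(1,3) = 0
Tile 14: (2,0)->(3,1) = 2
Tile 11: (2,1)->(2,2) = 1
Tile 10: (2,2)->(2,1) = 1
Tile 1: (2,3)->(0,0) = 5
Tile 2: (3,1)->(0,1) = 3
Tile 6: (3,2)->(1,1) = 3
Tile 12: (3,3)->(2,3) = 1
Sum: 3 + 3 + 0 + 4 + 0 + 3 + 4 + 0 + 2 + 1 + 1 + 5 + 3 + 3 + 1 = 33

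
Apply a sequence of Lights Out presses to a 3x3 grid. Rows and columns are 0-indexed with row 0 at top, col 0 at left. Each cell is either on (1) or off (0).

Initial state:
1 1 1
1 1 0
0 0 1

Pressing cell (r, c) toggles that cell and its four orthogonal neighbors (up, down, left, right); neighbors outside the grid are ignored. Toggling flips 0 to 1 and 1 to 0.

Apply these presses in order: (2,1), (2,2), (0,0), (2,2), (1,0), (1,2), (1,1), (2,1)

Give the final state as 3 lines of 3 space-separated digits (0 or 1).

After press 1 at (2,1):
1 1 1
1 0 0
1 1 0

After press 2 at (2,2):
1 1 1
1 0 1
1 0 1

After press 3 at (0,0):
0 0 1
0 0 1
1 0 1

After press 4 at (2,2):
0 0 1
0 0 0
1 1 0

After press 5 at (1,0):
1 0 1
1 1 0
0 1 0

After press 6 at (1,2):
1 0 0
1 0 1
0 1 1

After press 7 at (1,1):
1 1 0
0 1 0
0 0 1

After press 8 at (2,1):
1 1 0
0 0 0
1 1 0

Answer: 1 1 0
0 0 0
1 1 0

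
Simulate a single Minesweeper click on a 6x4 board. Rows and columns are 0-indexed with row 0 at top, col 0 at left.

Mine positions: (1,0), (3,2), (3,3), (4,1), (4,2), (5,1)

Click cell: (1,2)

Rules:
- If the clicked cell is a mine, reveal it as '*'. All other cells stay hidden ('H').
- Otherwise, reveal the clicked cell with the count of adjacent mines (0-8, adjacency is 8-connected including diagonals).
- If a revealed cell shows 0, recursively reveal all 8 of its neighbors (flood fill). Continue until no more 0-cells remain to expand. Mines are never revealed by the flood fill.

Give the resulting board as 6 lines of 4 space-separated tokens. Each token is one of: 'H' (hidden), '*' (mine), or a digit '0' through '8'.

H 1 0 0
H 1 0 0
H 2 2 2
H H H H
H H H H
H H H H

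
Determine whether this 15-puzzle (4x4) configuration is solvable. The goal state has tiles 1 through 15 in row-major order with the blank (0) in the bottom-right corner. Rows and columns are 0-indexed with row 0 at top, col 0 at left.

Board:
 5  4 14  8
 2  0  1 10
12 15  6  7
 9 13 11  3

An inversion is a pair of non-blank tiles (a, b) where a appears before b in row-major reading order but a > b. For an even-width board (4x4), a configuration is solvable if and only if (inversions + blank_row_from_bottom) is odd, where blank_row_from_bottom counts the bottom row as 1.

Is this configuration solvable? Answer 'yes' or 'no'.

Inversions: 45
Blank is in row 1 (0-indexed from top), which is row 3 counting from the bottom (bottom = 1).
45 + 3 = 48, which is even, so the puzzle is not solvable.

Answer: no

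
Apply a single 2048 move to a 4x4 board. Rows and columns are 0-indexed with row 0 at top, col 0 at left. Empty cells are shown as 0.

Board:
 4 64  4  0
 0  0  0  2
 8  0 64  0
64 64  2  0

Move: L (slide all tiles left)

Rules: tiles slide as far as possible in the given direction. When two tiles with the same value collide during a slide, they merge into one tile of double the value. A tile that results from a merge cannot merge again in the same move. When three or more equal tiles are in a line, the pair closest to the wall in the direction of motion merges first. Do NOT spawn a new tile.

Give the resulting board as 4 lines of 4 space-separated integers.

Answer:   4  64   4   0
  2   0   0   0
  8  64   0   0
128   2   0   0

Derivation:
Slide left:
row 0: [4, 64, 4, 0] -> [4, 64, 4, 0]
row 1: [0, 0, 0, 2] -> [2, 0, 0, 0]
row 2: [8, 0, 64, 0] -> [8, 64, 0, 0]
row 3: [64, 64, 2, 0] -> [128, 2, 0, 0]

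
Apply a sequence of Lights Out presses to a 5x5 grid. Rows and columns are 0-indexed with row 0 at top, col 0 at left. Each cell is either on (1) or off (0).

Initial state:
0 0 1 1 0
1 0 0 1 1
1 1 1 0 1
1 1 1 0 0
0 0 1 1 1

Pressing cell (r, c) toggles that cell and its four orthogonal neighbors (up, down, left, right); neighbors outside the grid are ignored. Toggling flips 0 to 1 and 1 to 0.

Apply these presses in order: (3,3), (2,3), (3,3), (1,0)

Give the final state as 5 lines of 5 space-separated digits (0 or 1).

After press 1 at (3,3):
0 0 1 1 0
1 0 0 1 1
1 1 1 1 1
1 1 0 1 1
0 0 1 0 1

After press 2 at (2,3):
0 0 1 1 0
1 0 0 0 1
1 1 0 0 0
1 1 0 0 1
0 0 1 0 1

After press 3 at (3,3):
0 0 1 1 0
1 0 0 0 1
1 1 0 1 0
1 1 1 1 0
0 0 1 1 1

After press 4 at (1,0):
1 0 1 1 0
0 1 0 0 1
0 1 0 1 0
1 1 1 1 0
0 0 1 1 1

Answer: 1 0 1 1 0
0 1 0 0 1
0 1 0 1 0
1 1 1 1 0
0 0 1 1 1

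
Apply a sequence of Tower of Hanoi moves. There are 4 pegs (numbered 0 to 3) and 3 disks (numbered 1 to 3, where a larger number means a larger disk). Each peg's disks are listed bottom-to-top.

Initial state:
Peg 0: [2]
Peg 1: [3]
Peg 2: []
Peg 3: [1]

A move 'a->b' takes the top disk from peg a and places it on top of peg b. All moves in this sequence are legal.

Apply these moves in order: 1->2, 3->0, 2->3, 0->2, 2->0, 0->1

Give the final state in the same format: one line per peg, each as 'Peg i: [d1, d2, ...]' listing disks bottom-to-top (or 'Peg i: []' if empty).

Answer: Peg 0: [2]
Peg 1: [1]
Peg 2: []
Peg 3: [3]

Derivation:
After move 1 (1->2):
Peg 0: [2]
Peg 1: []
Peg 2: [3]
Peg 3: [1]

After move 2 (3->0):
Peg 0: [2, 1]
Peg 1: []
Peg 2: [3]
Peg 3: []

After move 3 (2->3):
Peg 0: [2, 1]
Peg 1: []
Peg 2: []
Peg 3: [3]

After move 4 (0->2):
Peg 0: [2]
Peg 1: []
Peg 2: [1]
Peg 3: [3]

After move 5 (2->0):
Peg 0: [2, 1]
Peg 1: []
Peg 2: []
Peg 3: [3]

After move 6 (0->1):
Peg 0: [2]
Peg 1: [1]
Peg 2: []
Peg 3: [3]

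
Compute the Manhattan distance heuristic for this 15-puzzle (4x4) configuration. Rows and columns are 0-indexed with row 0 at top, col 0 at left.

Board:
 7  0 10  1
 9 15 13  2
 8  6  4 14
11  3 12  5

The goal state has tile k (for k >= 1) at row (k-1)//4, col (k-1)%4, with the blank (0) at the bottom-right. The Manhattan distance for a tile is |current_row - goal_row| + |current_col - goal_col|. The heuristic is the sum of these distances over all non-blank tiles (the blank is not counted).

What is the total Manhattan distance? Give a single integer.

Tile 7: (0,0)->(1,2) = 3
Tile 10: (0,2)->(2,1) = 3
Tile 1: (0,3)->(0,0) = 3
Tile 9: (1,0)->(2,0) = 1
Tile 15: (1,1)->(3,2) = 3
Tile 13: (1,2)->(3,0) = 4
Tile 2: (1,3)->(0,1) = 3
Tile 8: (2,0)->(1,3) = 4
Tile 6: (2,1)->(1,1) = 1
Tile 4: (2,2)->(0,3) = 3
Tile 14: (2,3)->(3,1) = 3
Tile 11: (3,0)->(2,2) = 3
Tile 3: (3,1)->(0,2) = 4
Tile 12: (3,2)->(2,3) = 2
Tile 5: (3,3)->(1,0) = 5
Sum: 3 + 3 + 3 + 1 + 3 + 4 + 3 + 4 + 1 + 3 + 3 + 3 + 4 + 2 + 5 = 45

Answer: 45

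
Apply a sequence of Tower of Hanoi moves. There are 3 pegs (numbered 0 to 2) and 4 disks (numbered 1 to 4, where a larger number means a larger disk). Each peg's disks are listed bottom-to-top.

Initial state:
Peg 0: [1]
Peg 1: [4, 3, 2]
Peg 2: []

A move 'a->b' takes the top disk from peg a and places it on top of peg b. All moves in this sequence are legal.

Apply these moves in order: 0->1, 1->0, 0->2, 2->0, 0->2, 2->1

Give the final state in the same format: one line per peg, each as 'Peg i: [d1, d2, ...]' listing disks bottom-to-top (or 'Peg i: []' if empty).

Answer: Peg 0: []
Peg 1: [4, 3, 2, 1]
Peg 2: []

Derivation:
After move 1 (0->1):
Peg 0: []
Peg 1: [4, 3, 2, 1]
Peg 2: []

After move 2 (1->0):
Peg 0: [1]
Peg 1: [4, 3, 2]
Peg 2: []

After move 3 (0->2):
Peg 0: []
Peg 1: [4, 3, 2]
Peg 2: [1]

After move 4 (2->0):
Peg 0: [1]
Peg 1: [4, 3, 2]
Peg 2: []

After move 5 (0->2):
Peg 0: []
Peg 1: [4, 3, 2]
Peg 2: [1]

After move 6 (2->1):
Peg 0: []
Peg 1: [4, 3, 2, 1]
Peg 2: []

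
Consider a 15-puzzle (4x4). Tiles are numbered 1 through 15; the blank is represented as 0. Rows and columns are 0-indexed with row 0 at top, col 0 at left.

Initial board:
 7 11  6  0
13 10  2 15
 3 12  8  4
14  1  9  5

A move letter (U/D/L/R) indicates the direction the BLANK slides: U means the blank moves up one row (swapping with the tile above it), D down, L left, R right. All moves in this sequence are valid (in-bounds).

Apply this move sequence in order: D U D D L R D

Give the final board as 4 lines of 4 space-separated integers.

Answer:  7 11  6 15
13 10  2  4
 3 12  8  5
14  1  9  0

Derivation:
After move 1 (D):
 7 11  6 15
13 10  2  0
 3 12  8  4
14  1  9  5

After move 2 (U):
 7 11  6  0
13 10  2 15
 3 12  8  4
14  1  9  5

After move 3 (D):
 7 11  6 15
13 10  2  0
 3 12  8  4
14  1  9  5

After move 4 (D):
 7 11  6 15
13 10  2  4
 3 12  8  0
14  1  9  5

After move 5 (L):
 7 11  6 15
13 10  2  4
 3 12  0  8
14  1  9  5

After move 6 (R):
 7 11  6 15
13 10  2  4
 3 12  8  0
14  1  9  5

After move 7 (D):
 7 11  6 15
13 10  2  4
 3 12  8  5
14  1  9  0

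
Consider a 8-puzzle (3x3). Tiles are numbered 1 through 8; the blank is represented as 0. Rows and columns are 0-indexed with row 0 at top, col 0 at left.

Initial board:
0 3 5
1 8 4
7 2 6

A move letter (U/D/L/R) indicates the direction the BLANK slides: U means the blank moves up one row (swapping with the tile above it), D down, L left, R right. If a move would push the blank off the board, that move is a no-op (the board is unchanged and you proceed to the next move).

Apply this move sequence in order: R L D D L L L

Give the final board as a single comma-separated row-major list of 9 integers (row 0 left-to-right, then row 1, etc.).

Answer: 1, 3, 5, 7, 8, 4, 0, 2, 6

Derivation:
After move 1 (R):
3 0 5
1 8 4
7 2 6

After move 2 (L):
0 3 5
1 8 4
7 2 6

After move 3 (D):
1 3 5
0 8 4
7 2 6

After move 4 (D):
1 3 5
7 8 4
0 2 6

After move 5 (L):
1 3 5
7 8 4
0 2 6

After move 6 (L):
1 3 5
7 8 4
0 2 6

After move 7 (L):
1 3 5
7 8 4
0 2 6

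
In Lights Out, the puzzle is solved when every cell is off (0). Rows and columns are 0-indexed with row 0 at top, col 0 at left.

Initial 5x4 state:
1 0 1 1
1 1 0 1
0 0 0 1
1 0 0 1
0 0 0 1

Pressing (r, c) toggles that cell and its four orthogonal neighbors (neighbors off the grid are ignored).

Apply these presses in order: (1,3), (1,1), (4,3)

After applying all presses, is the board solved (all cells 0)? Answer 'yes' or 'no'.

Answer: no

Derivation:
After press 1 at (1,3):
1 0 1 0
1 1 1 0
0 0 0 0
1 0 0 1
0 0 0 1

After press 2 at (1,1):
1 1 1 0
0 0 0 0
0 1 0 0
1 0 0 1
0 0 0 1

After press 3 at (4,3):
1 1 1 0
0 0 0 0
0 1 0 0
1 0 0 0
0 0 1 0

Lights still on: 6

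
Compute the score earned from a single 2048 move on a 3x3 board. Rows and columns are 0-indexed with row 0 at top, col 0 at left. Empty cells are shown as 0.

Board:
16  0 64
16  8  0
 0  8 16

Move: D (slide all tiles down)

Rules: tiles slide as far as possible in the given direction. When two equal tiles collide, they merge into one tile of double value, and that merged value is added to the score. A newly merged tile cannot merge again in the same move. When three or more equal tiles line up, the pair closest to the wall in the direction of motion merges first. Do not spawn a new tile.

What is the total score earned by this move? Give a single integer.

Slide down:
col 0: [16, 16, 0] -> [0, 0, 32]  score +32 (running 32)
col 1: [0, 8, 8] -> [0, 0, 16]  score +16 (running 48)
col 2: [64, 0, 16] -> [0, 64, 16]  score +0 (running 48)
Board after move:
 0  0  0
 0  0 64
32 16 16

Answer: 48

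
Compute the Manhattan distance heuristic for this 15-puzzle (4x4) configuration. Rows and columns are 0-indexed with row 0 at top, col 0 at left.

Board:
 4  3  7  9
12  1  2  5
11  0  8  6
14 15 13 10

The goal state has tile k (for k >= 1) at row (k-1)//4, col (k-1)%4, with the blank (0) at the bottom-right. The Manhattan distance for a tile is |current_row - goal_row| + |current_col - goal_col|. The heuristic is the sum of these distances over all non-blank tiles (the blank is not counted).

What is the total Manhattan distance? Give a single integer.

Answer: 35

Derivation:
Tile 4: (0,0)->(0,3) = 3
Tile 3: (0,1)->(0,2) = 1
Tile 7: (0,2)->(1,2) = 1
Tile 9: (0,3)->(2,0) = 5
Tile 12: (1,0)->(2,3) = 4
Tile 1: (1,1)->(0,0) = 2
Tile 2: (1,2)->(0,1) = 2
Tile 5: (1,3)->(1,0) = 3
Tile 11: (2,0)->(2,2) = 2
Tile 8: (2,2)->(1,3) = 2
Tile 6: (2,3)->(1,1) = 3
Tile 14: (3,0)->(3,1) = 1
Tile 15: (3,1)->(3,2) = 1
Tile 13: (3,2)->(3,0) = 2
Tile 10: (3,3)->(2,1) = 3
Sum: 3 + 1 + 1 + 5 + 4 + 2 + 2 + 3 + 2 + 2 + 3 + 1 + 1 + 2 + 3 = 35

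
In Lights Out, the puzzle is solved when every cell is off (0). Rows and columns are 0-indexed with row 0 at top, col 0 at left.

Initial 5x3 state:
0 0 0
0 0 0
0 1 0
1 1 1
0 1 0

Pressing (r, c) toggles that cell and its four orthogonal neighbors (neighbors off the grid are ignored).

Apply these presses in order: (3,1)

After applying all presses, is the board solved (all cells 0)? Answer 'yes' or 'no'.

Answer: yes

Derivation:
After press 1 at (3,1):
0 0 0
0 0 0
0 0 0
0 0 0
0 0 0

Lights still on: 0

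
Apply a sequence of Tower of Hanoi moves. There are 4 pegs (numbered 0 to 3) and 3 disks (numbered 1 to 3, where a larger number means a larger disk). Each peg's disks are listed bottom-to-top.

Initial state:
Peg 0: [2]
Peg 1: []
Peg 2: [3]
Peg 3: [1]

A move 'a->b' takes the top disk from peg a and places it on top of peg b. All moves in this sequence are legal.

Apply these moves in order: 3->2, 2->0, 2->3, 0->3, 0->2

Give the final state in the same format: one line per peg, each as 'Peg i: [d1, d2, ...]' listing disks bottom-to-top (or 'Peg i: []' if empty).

After move 1 (3->2):
Peg 0: [2]
Peg 1: []
Peg 2: [3, 1]
Peg 3: []

After move 2 (2->0):
Peg 0: [2, 1]
Peg 1: []
Peg 2: [3]
Peg 3: []

After move 3 (2->3):
Peg 0: [2, 1]
Peg 1: []
Peg 2: []
Peg 3: [3]

After move 4 (0->3):
Peg 0: [2]
Peg 1: []
Peg 2: []
Peg 3: [3, 1]

After move 5 (0->2):
Peg 0: []
Peg 1: []
Peg 2: [2]
Peg 3: [3, 1]

Answer: Peg 0: []
Peg 1: []
Peg 2: [2]
Peg 3: [3, 1]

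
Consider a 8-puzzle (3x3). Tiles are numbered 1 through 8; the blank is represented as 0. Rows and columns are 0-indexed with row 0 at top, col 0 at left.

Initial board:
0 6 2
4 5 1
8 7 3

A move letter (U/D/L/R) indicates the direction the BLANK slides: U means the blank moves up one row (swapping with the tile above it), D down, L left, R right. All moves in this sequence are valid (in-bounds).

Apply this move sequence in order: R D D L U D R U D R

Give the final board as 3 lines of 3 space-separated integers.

Answer: 6 5 2
4 7 1
8 3 0

Derivation:
After move 1 (R):
6 0 2
4 5 1
8 7 3

After move 2 (D):
6 5 2
4 0 1
8 7 3

After move 3 (D):
6 5 2
4 7 1
8 0 3

After move 4 (L):
6 5 2
4 7 1
0 8 3

After move 5 (U):
6 5 2
0 7 1
4 8 3

After move 6 (D):
6 5 2
4 7 1
0 8 3

After move 7 (R):
6 5 2
4 7 1
8 0 3

After move 8 (U):
6 5 2
4 0 1
8 7 3

After move 9 (D):
6 5 2
4 7 1
8 0 3

After move 10 (R):
6 5 2
4 7 1
8 3 0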